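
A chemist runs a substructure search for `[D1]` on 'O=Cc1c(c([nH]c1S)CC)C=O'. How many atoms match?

4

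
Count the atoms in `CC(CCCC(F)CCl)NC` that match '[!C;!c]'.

3

The query [!C;!c] means: neither aliphatic nor aromatic carbon — same as [!#6].
Check the 11 heavy atoms by environment: 8× C → no; 1× F → match; 1× N → match; 1× Cl → match.
Summing the matching environments: 1 + 1 + 1 = 3 matching atoms.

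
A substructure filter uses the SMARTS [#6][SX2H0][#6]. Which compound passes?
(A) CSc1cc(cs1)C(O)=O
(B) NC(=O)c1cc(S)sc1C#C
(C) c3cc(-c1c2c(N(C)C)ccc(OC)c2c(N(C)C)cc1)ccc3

[#6][SX2H0][#6] describes an aliphatic sulfur bridging two carbons with no H on the sulfur (a thioether).
(A) contains a methylthio ether (-SCH3), which satisfies every atom and bond constraint.
(B) has a thiol (-SH) but the sulfur has H1, not H0 bridging two carbons.
(C) has a methoxy ether (-OCH3) but the bridging atom is O, not S.
So the answer is (A).

A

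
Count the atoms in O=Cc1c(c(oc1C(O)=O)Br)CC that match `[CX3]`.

The query [CX3] means: C with X3: aliphatic carbon with exactly 3 total connections.
Check the 13 heavy atoms by environment: 1× o (aromatic, X2) → no; 4× c (aromatic, X3) → no; 2× C (X3) → match; 2× O (X1) → no; 1× O (X2) → no; 1× Br (X1) → no; 2× C (X4) → no.
That gives 2 matching atoms.

2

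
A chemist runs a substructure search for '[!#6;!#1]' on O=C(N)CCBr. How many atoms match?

3

Check the 6 heavy atoms by environment: 3× C → no; 1× Br → match; 1× O → match; 1× N → match.
Summing the matching environments: 1 + 1 + 1 = 3 matching atoms.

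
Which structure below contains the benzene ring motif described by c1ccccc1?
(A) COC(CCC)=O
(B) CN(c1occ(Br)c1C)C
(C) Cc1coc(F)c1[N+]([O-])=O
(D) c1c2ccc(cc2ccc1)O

D

c1ccccc1 describes six aromatic carbons in a ring (a benzene ring).
(A) has a methyl group (-CH3) but no six-membered all-carbon aromatic ring is present.
(B) has a methyl group (-CH3) but no six-membered all-carbon aromatic ring is present.
(C) has a methyl group (-CH3) but no six-membered all-carbon aromatic ring is present.
(D) contains the required atom environment, so the pattern matches.
So the answer is (D).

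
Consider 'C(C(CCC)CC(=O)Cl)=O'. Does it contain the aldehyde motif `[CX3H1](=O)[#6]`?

The pattern [CX3H1](=O)[#6] describes an sp2 carbon with one H, double-bonded to O and single-bonded to carbon — an aldehyde.
The molecule carries an aldehyde (-CHO), whose atoms satisfy every constraint of the query, so the pattern matches.

Yes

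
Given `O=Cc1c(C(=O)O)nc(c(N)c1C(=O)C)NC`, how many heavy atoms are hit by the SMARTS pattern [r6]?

6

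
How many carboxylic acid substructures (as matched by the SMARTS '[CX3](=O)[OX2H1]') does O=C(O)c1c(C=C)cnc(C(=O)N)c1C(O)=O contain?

[CX3](=O)[OX2H1] is the SMARTS for a carboxylic acid: an sp2 carbon double-bonded to O and single-bonded to an -OH oxygen.
The molecule carries 2 separate instances of a carboxylic acid group (-C(=O)OH) meeting every constraint; each maps to a distinct set of atoms, giving 2 matches.

2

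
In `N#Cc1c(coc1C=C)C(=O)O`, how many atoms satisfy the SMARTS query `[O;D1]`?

2

The query [O;D1] means: aliphatic oxygen bonded to exactly one heavy atom.
Check the 12 heavy atoms by environment: 1× o (aromatic, D2) → no; 3× c (aromatic, D3) → no; 1× c (aromatic, D2) → no; 2× C (D2) → no; 1× C (D1) → no; 1× N (D1) → no; 1× C (D3) → no; 2× O (D1) → match.
That gives 2 matching atoms.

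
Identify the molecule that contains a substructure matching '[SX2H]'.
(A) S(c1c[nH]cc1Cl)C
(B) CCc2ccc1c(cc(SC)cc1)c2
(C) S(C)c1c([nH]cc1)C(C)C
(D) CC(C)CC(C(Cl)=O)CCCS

D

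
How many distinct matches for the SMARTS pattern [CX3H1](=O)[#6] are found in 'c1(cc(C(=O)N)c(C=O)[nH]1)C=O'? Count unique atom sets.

2

[CX3H1](=O)[#6] is the SMARTS for an aldehyde: an sp2 carbon with one H, double-bonded to O and single-bonded to carbon.
The molecule carries 2 separate instances of an aldehyde (-CHO) meeting every constraint; each maps to a distinct set of atoms, giving 2 matches.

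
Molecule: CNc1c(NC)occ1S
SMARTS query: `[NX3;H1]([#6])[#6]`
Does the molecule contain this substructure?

Yes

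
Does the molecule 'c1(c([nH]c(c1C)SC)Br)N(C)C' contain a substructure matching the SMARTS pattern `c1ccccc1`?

No

The pattern c1ccccc1 describes six aromatic carbons in a ring — a benzene ring.
The closest candidate here is a methyl group (-CH3), but no six-membered all-carbon aromatic ring is present. No other fragment satisfies the full query, so there is no match.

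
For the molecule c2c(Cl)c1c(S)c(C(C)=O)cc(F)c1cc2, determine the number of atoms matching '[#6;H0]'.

Check the 16 heavy atoms by environment: 6× c (aromatic, H0) → match; 4× c (aromatic, H1) → no; 1× S (H1) → no; 1× Cl (H0) → no; 1× F (H0) → no; 1× C (H0) → match; 1× O (H0) → no; 1× C (H3) → no.
Summing the matching environments: 6 + 1 = 7 matching atoms.

7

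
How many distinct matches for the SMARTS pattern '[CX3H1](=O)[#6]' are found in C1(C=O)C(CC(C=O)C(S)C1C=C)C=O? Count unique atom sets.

[CX3H1](=O)[#6] is the SMARTS for an aldehyde: an sp2 carbon with one H, double-bonded to O and single-bonded to carbon.
The molecule carries 3 separate instances of an aldehyde (-CHO) meeting every constraint; each maps to a distinct set of atoms, giving 3 matches.

3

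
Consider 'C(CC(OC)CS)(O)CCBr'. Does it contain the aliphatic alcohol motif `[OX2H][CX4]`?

The pattern [OX2H][CX4] describes a hydroxyl oxygen bound to an sp3 (X4) carbon — an aliphatic alcohol.
The molecule carries a hydroxyl group (-OH), whose atoms satisfy every constraint of the query, so the pattern matches.

Yes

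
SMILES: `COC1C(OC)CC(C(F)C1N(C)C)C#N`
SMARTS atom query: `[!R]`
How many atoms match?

10

The query [!R] means: !R matches any atom not in a ring.
Check the 16 heavy atoms by environment: 6× C (in 6-ring) → no; 1× F (acyclic) → match; 2× O (acyclic) → match; 5× C (acyclic) → match; 2× N (acyclic) → match.
Summing the matching environments: 1 + 2 + 5 + 2 = 10 matching atoms.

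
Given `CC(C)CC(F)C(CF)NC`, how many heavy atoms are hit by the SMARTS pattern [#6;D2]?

The query [#6;D2] means: any carbon bonded to exactly two heavy atoms.
Check the 11 heavy atoms by environment: 2× C (D2) → match; 3× C (D3) → no; 1× N (D2) → no; 3× C (D1) → no; 2× F (D1) → no.
That gives 2 matching atoms.

2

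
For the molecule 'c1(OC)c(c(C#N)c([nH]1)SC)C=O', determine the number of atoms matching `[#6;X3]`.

The query [#6;X3] means: any carbon (aromatic or not) with three total connections.
Check the 13 heavy atoms by environment: 1× n (aromatic, X3) → no; 4× c (aromatic, X3) → match; 1× O (X2) → no; 2× C (X4) → no; 1× C (X2) → no; 1× N (X1) → no; 1× C (X3) → match; 1× O (X1) → no; 1× S (X2) → no.
Summing the matching environments: 4 + 1 = 5 matching atoms.

5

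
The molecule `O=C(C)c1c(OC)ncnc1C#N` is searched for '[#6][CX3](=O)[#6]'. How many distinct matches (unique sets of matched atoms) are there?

1

[#6][CX3](=O)[#6] is the SMARTS for a ketone: a carbonyl carbon (no H) flanked by two carbons.
Exactly one fragment in the molecule meets all constraints, giving 1 match.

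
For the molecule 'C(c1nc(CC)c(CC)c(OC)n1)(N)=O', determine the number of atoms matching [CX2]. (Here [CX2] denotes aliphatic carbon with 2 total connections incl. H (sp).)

The query [CX2] means: C with X2: aliphatic carbon with exactly 2 total connections.
Check the 15 heavy atoms by environment: 2× n (aromatic, X2) → no; 4× c (aromatic, X3) → no; 5× C (X4) → no; 1× O (X2) → no; 1× C (X3) → no; 1× O (X1) → no; 1× N (X3) → no.
No environment satisfies the query, so 0 matching atoms.

0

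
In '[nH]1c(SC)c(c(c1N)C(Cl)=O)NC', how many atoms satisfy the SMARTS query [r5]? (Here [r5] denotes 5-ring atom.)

The query [r5] means: r5 matches atoms in a five-membered ring.
Check the 13 heavy atoms by environment: 1× n (aromatic, in 5-ring) → match; 4× c (aromatic, in 5-ring) → match; 3× C (acyclic) → no; 1× O (acyclic) → no; 1× Cl (acyclic) → no; 2× N (acyclic) → no; 1× S (acyclic) → no.
Summing the matching environments: 1 + 4 = 5 matching atoms.

5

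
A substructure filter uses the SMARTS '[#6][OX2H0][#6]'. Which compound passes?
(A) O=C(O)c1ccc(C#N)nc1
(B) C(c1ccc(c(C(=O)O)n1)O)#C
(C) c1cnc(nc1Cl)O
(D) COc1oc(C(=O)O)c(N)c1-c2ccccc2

[#6][OX2H0][#6] describes an aliphatic oxygen bridging two carbons with no H on the oxygen (an ether).
(A) has a carboxylic acid group (-C(=O)OH) but the -OH oxygen has H1; the =O is OX1, not OX2.
(B) has a hydroxyl group (-OH) but the oxygen has H1, not H0 bridging two carbons.
(C) has a hydroxyl group (-OH) but the oxygen has H1, not H0 bridging two carbons.
(D) contains a methoxy ether (-OCH3), which satisfies every atom and bond constraint.
So the answer is (D).

D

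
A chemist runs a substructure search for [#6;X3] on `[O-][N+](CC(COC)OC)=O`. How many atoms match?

The query [#6;X3] means: any carbon (aromatic or not) with three total connections.
Check the 10 heavy atoms by environment: 5× C (X4) → no; 2× O (X2) → no; 1× N (charge +1, X3) → no; 1× O (charge -1, X1) → no; 1× O (X1) → no.
No environment satisfies the query, so 0 matching atoms.

0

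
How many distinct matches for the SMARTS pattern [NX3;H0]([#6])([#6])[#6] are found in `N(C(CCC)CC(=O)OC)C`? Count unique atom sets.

[NX3;H0]([#6])([#6])[#6] is the SMARTS for a tertiary amine: a trivalent nitrogen with no H, bonded to three carbons.
The molecule has an N-methylamino group (-NHCH3), but the nitrogen still has one H (H1), not H0; nothing else fits, so there are 0 matches.

0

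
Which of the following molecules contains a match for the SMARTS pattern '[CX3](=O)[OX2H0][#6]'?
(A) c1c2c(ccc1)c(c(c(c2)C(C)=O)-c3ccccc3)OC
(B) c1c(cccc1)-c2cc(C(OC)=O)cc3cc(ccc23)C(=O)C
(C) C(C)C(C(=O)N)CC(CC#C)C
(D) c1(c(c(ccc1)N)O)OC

B

[CX3](=O)[OX2H0][#6] describes a carbonyl carbon bonded to an oxygen that is itself bonded to carbon (no H on that O) (an ester).
(A) has a methoxy ether (-OCH3) but the ether oxygen is not adjacent to a C=O carbon.
(B) contains a methyl-ester group (-C(=O)OCH3), which satisfies every atom and bond constraint.
(C) has a primary amide (-C(=O)NH2) but the carbonyl is bonded to N, not to an O-C linkage.
(D) has a methoxy ether (-OCH3) but the ether oxygen is not adjacent to a C=O carbon.
So the answer is (B).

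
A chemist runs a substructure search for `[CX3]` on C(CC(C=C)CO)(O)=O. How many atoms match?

3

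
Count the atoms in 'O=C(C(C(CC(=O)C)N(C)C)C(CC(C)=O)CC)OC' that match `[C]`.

Check the 20 heavy atoms by environment: 15× C → match; 4× O → no; 1× N → no.
That gives 15 matching atoms.

15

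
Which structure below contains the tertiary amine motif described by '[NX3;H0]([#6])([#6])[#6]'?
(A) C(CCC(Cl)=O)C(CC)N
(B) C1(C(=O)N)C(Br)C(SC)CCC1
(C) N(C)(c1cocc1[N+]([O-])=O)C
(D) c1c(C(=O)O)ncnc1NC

C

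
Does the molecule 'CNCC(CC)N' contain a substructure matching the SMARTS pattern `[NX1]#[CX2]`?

The pattern [NX1]#[CX2] describes a nitrogen triple-bonded to a two-connected carbon — a nitrile.
The closest candidate here is a primary amino group (-NH2), but the nitrogen is NX3 (three connections), not NX1 triple-bonded. No other fragment satisfies the full query, so there is no match.

No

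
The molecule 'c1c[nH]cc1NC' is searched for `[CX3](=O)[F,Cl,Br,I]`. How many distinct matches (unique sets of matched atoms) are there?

0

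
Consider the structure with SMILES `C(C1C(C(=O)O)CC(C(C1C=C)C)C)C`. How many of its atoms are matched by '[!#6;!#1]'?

2

Check the 15 heavy atoms by environment: 13× C → no; 2× O → match.
That gives 2 matching atoms.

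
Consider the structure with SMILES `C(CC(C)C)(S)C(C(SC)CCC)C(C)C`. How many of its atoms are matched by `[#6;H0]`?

0

The query [#6;H0] means: any carbon with no attached hydrogen.
Check the 16 heavy atoms by environment: 3× C (H2) → no; 5× C (H1) → no; 1× S (H0) → no; 6× C (H3) → no; 1× S (H1) → no.
No environment satisfies the query, so 0 matching atoms.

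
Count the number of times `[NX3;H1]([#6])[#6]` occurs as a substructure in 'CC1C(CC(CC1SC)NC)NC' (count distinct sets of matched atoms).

2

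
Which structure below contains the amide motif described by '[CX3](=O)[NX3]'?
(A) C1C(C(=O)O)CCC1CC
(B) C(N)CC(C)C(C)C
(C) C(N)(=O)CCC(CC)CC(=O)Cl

C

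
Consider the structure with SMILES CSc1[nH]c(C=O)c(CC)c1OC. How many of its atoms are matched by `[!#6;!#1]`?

4

The query [!#6;!#1] means: not carbon and not hydrogen — any heteroatom.
Check the 13 heavy atoms by environment: 1× n (aromatic) → match; 4× c (aromatic) → no; 1× S → match; 5× C → no; 2× O → match.
Summing the matching environments: 1 + 1 + 2 = 4 matching atoms.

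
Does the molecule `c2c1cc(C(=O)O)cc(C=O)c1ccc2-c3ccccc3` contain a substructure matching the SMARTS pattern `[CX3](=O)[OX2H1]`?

Yes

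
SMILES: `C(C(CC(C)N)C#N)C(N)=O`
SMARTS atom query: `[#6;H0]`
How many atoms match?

2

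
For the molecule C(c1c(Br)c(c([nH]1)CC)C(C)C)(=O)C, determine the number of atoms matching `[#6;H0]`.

The query [#6;H0] means: any carbon with no attached hydrogen.
Check the 14 heavy atoms by environment: 1× n (aromatic, H1) → no; 4× c (aromatic, H0) → match; 1× C (H0) → match; 1× O (H0) → no; 4× C (H3) → no; 1× C (H2) → no; 1× C (H1) → no; 1× Br (H0) → no.
Summing the matching environments: 4 + 1 = 5 matching atoms.

5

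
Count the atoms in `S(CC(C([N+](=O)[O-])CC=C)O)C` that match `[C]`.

7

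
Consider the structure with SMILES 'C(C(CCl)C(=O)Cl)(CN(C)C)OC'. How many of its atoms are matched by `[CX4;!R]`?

The query [CX4;!R] means: aliphatic carbon with four total connections, not in a ring.
Check the 13 heavy atoms by environment: 7× C (X4, acyclic) → match; 1× O (X2, acyclic) → no; 1× N (X3, acyclic) → no; 1× C (X3, acyclic) → no; 1× O (X1, acyclic) → no; 2× Cl (X1, acyclic) → no.
That gives 7 matching atoms.

7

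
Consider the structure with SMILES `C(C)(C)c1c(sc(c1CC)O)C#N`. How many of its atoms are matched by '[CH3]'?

3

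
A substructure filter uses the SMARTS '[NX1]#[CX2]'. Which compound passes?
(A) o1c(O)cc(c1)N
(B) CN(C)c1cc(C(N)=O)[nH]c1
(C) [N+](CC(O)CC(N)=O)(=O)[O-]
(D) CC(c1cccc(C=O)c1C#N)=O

D

[NX1]#[CX2] describes a nitrogen triple-bonded to a two-connected carbon (a nitrile).
(A) has a primary amino group (-NH2) but the nitrogen is NX3 (three connections), not NX1 triple-bonded.
(B) has a primary amide (-C(=O)NH2) but the nitrogen is NX3, not NX1.
(C) has a primary amide (-C(=O)NH2) but the nitrogen is NX3, not NX1.
(D) contains a nitrile (-C#N), which satisfies every atom and bond constraint.
So the answer is (D).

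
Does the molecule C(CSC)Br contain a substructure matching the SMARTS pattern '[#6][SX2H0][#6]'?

Yes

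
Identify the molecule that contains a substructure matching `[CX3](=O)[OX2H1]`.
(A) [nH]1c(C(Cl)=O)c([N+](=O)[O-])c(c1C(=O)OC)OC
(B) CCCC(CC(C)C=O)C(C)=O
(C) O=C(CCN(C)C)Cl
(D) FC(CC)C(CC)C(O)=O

[CX3](=O)[OX2H1] describes an sp2 carbon double-bonded to O and single-bonded to an -OH oxygen (a carboxylic acid).
(A) has a methyl-ester group (-C(=O)OCH3) but the singly-bonded O has no H (OX2H0, not OX2H1).
(B) has an aldehyde (-CHO) but there is no singly-bonded oxygen on the carbonyl carbon.
(C) has an acyl chloride (-C(=O)Cl) but the carbonyl is bonded to Cl, not to an -OH oxygen.
(D) contains a carboxylic acid group (-C(=O)OH), which satisfies every atom and bond constraint.
So the answer is (D).

D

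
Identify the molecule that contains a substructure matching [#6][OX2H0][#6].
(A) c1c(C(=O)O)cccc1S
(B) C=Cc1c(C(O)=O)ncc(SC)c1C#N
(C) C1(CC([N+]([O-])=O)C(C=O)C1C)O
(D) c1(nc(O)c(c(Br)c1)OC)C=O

[#6][OX2H0][#6] describes an aliphatic oxygen bridging two carbons with no H on the oxygen (an ether).
(A) has a carboxylic acid group (-C(=O)OH) but the -OH oxygen has H1; the =O is OX1, not OX2.
(B) has a carboxylic acid group (-C(=O)OH) but the -OH oxygen has H1; the =O is OX1, not OX2.
(C) has a hydroxyl group (-OH) but the oxygen has H1, not H0 bridging two carbons.
(D) contains a methoxy ether (-OCH3), which satisfies every atom and bond constraint.
So the answer is (D).

D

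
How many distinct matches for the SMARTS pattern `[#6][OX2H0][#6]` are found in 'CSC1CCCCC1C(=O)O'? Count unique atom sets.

[#6][OX2H0][#6] is the SMARTS for an ether: an aliphatic oxygen bridging two carbons with no H on the oxygen.
The molecule has a carboxylic acid group (-C(=O)OH), but the -OH oxygen has H1; the =O is OX1, not OX2; nothing else fits, so there are 0 matches.

0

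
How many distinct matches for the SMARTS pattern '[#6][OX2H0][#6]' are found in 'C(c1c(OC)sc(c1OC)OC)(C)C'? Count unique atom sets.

[#6][OX2H0][#6] is the SMARTS for an ether: an aliphatic oxygen bridging two carbons with no H on the oxygen.
The molecule carries 3 separate instances of a methoxy ether (-OCH3) meeting every constraint; each maps to a distinct set of atoms, giving 3 matches.

3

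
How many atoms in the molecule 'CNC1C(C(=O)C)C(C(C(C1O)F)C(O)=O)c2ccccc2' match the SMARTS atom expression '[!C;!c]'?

6

The query [!C;!c] means: neither aliphatic nor aromatic carbon — same as [!#6].
Check the 22 heavy atoms by environment: 10× C → no; 4× O → match; 6× c (aromatic) → no; 1× N → match; 1× F → match.
Summing the matching environments: 4 + 1 + 1 = 6 matching atoms.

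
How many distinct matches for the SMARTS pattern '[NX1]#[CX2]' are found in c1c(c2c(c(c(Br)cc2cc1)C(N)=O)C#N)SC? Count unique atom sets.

1

[NX1]#[CX2] is the SMARTS for a nitrile: a nitrogen triple-bonded to a two-connected carbon.
Exactly one fragment in the molecule meets all constraints, giving 1 match.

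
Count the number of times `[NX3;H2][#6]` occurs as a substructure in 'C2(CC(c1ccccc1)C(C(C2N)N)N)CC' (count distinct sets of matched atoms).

[NX3;H2][#6] is the SMARTS for a primary amine: a trivalent nitrogen with two H attached to carbon.
The molecule carries 3 separate instances of a primary amino group (-NH2) meeting every constraint; each maps to a distinct set of atoms, giving 3 matches.

3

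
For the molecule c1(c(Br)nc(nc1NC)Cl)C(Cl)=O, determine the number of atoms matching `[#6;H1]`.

0

The query [#6;H1] means: any carbon bearing exactly one hydrogen.
Check the 13 heavy atoms by environment: 2× n (aromatic, H0) → no; 4× c (aromatic, H0) → no; 2× Cl (H0) → no; 1× N (H1) → no; 1× C (H3) → no; 1× C (H0) → no; 1× O (H0) → no; 1× Br (H0) → no.
No environment satisfies the query, so 0 matching atoms.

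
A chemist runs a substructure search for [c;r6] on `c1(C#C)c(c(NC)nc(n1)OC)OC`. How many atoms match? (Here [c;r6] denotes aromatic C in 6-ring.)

4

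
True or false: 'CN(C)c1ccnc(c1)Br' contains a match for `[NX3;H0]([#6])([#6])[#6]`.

The pattern [NX3;H0]([#6])([#6])[#6] describes a trivalent nitrogen with no H, bonded to three carbons — a tertiary amine.
The molecule carries a dimethylamino group (-N(CH3)2), whose atoms satisfy every constraint of the query, so the pattern matches.

True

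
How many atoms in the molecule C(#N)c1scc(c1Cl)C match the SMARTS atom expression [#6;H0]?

4

The query [#6;H0] means: any carbon with no attached hydrogen.
Check the 9 heavy atoms by environment: 1× s (aromatic, H0) → no; 1× c (aromatic, H1) → no; 3× c (aromatic, H0) → match; 1× C (H3) → no; 1× Cl (H0) → no; 1× C (H0) → match; 1× N (H0) → no.
Summing the matching environments: 3 + 1 = 4 matching atoms.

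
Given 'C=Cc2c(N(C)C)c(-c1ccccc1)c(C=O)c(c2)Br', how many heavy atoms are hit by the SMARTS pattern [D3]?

7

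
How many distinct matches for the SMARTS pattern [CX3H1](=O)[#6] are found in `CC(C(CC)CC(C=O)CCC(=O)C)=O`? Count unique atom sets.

1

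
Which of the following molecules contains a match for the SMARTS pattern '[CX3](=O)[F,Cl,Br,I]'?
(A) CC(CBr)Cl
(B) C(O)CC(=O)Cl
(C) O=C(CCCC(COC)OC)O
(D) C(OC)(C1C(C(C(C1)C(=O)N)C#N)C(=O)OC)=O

B

[CX3](=O)[F,Cl,Br,I] describes a carbonyl carbon bonded to a halogen (an acyl halide).
(A) has a chloro substituent but the Cl is not on a carbonyl carbon.
(B) contains an acyl chloride (-C(=O)Cl), which satisfies every atom and bond constraint.
(C) has a carboxylic acid group (-C(=O)OH) but the carbonyl is bonded to -OH, not to a halogen.
(D) has a methyl-ester group (-C(=O)OCH3) but the carbonyl is bonded to -O-C, not to a halogen.
So the answer is (B).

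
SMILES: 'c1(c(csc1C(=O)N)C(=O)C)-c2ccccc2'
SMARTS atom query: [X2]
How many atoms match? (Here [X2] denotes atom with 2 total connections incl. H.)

1

The query [X2] means: any atom with exactly two total connections (bonds + H).
Check the 17 heavy atoms by environment: 1× s (aromatic, X2) → match; 10× c (aromatic, X3) → no; 2× C (X3) → no; 2× O (X1) → no; 1× N (X3) → no; 1× C (X4) → no.
That gives 1 matching atom.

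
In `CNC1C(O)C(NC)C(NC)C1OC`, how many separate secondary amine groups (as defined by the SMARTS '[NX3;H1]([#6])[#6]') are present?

[NX3;H1]([#6])[#6] is the SMARTS for a secondary amine: a trivalent nitrogen with one H, bonded to two carbons.
The molecule carries 3 separate instances of an N-methylamino group (-NHCH3) meeting every constraint; each maps to a distinct set of atoms, giving 3 matches.

3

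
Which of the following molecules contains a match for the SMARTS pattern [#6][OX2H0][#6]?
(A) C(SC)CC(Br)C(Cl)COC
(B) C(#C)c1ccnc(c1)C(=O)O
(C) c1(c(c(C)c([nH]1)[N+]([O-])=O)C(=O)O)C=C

A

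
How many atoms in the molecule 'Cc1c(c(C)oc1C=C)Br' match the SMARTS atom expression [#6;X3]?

6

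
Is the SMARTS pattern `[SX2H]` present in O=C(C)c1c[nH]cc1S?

Yes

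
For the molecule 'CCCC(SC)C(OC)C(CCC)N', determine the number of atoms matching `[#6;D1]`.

4

Check the 14 heavy atoms by environment: 4× C (D2) → no; 3× C (D3) → no; 1× S (D2) → no; 4× C (D1) → match; 1× N (D1) → no; 1× O (D2) → no.
That gives 4 matching atoms.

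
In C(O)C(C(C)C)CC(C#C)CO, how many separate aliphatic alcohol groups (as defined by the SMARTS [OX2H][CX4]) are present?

[OX2H][CX4] is the SMARTS for an aliphatic alcohol: a hydroxyl oxygen bound to an sp3 (X4) carbon.
The molecule carries 2 separate instances of a hydroxyl group (-OH) meeting every constraint; each maps to a distinct set of atoms, giving 2 matches.

2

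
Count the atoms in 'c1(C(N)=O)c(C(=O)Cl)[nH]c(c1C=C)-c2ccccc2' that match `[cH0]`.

The query [cH0] means: aromatic carbon with no attached hydrogen (substituted or ring-fusion).
Check the 19 heavy atoms by environment: 1× n (aromatic, H1) → no; 5× c (aromatic, H0) → match; 5× c (aromatic, H1) → no; 1× C (H1) → no; 1× C (H2) → no; 2× C (H0) → no; 2× O (H0) → no; 1× Cl (H0) → no; 1× N (H2) → no.
That gives 5 matching atoms.

5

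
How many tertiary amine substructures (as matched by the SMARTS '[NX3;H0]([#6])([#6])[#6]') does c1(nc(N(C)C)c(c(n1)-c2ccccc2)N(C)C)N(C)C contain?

3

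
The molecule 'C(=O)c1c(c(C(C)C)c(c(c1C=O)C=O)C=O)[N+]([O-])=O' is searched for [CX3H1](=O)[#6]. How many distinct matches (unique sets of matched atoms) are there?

4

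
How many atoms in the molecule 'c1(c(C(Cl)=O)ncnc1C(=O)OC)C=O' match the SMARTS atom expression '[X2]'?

3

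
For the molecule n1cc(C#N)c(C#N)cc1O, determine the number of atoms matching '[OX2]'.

1

The query [OX2] means: aliphatic oxygen with two total connections — ether, hydroxyl, or ester single-bond O.
Check the 11 heavy atoms by environment: 1× n (aromatic, X2) → no; 5× c (aromatic, X3) → no; 2× C (X2) → no; 2× N (X1) → no; 1× O (X2) → match.
That gives 1 matching atom.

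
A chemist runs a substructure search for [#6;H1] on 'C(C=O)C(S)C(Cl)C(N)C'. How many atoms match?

4

The query [#6;H1] means: any carbon bearing exactly one hydrogen.
Check the 10 heavy atoms by environment: 1× C (H3) → no; 4× C (H1) → match; 1× C (H2) → no; 1× O (H0) → no; 1× S (H1) → no; 1× Cl (H0) → no; 1× N (H2) → no.
That gives 4 matching atoms.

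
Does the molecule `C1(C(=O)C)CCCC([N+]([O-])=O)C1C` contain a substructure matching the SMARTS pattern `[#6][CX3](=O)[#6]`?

Yes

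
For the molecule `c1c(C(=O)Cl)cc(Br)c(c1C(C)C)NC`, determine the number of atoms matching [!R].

9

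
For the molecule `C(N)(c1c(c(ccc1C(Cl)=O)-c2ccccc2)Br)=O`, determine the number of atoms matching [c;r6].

12

The query [c;r6] means: aromatic carbon that belongs to a six-membered ring.
Check the 19 heavy atoms by environment: 12× c (aromatic, in 6-ring) → match; 2× C (acyclic) → no; 2× O (acyclic) → no; 1× N (acyclic) → no; 1× Cl (acyclic) → no; 1× Br (acyclic) → no.
That gives 12 matching atoms.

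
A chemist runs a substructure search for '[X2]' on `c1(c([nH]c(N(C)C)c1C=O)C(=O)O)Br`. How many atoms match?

1

The query [X2] means: any atom with exactly two total connections (bonds + H).
Check the 14 heavy atoms by environment: 1× n (aromatic, X3) → no; 4× c (aromatic, X3) → no; 1× Br (X1) → no; 2× C (X3) → no; 2× O (X1) → no; 1× O (X2) → match; 1× N (X3) → no; 2× C (X4) → no.
That gives 1 matching atom.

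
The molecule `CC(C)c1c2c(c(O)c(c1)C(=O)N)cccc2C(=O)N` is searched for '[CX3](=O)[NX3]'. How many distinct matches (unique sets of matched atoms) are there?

2

[CX3](=O)[NX3] is the SMARTS for an amide: a carbonyl carbon bonded to a trivalent nitrogen.
The molecule carries 2 separate instances of a primary amide (-C(=O)NH2) meeting every constraint; each maps to a distinct set of atoms, giving 2 matches.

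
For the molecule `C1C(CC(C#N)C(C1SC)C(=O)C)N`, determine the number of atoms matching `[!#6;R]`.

0

The query [!#6;R] means: non-carbon atom that is part of a ring.
Check the 14 heavy atoms by environment: 6× C (in 6-ring) → no; 4× C (acyclic) → no; 1× O (acyclic) → no; 2× N (acyclic) → no; 1× S (acyclic) → no.
No environment satisfies the query, so 0 matching atoms.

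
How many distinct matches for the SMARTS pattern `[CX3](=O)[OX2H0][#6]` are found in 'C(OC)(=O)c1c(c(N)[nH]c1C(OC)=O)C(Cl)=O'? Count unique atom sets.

[CX3](=O)[OX2H0][#6] is the SMARTS for an ester: a carbonyl carbon bonded to an oxygen that is itself bonded to carbon (no H on that O).
The molecule carries 2 separate instances of a methyl-ester group (-C(=O)OCH3) meeting every constraint; each maps to a distinct set of atoms, giving 2 matches.

2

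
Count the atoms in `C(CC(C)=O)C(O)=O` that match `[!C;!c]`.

The query [!C;!c] means: neither aliphatic nor aromatic carbon — same as [!#6].
Check the 8 heavy atoms by environment: 5× C → no; 3× O → match.
That gives 3 matching atoms.

3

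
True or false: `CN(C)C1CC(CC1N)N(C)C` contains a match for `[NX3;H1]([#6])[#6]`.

The pattern [NX3;H1]([#6])[#6] describes a trivalent nitrogen with one H, bonded to two carbons — a secondary amine.
The closest candidate here is a dimethylamino group (-N(CH3)2), but the nitrogen has H0, not H1. No other fragment satisfies the full query, so there is no match.

False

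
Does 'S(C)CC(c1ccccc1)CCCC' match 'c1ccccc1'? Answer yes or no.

Yes

The pattern c1ccccc1 describes six aromatic carbons in a ring — a benzene ring.
The molecule carries a phenyl ring, whose atoms satisfy every constraint of the query, so the pattern matches.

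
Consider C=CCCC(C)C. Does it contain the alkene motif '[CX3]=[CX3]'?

The pattern [CX3]=[CX3] describes a non-aromatic C=C double bond between two sp2 carbons — an alkene.
The molecule carries a vinyl group (-CH=CH2), whose atoms satisfy every constraint of the query, so the pattern matches.

Yes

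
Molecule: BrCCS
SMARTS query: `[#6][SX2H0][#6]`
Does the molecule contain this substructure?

The pattern [#6][SX2H0][#6] describes an aliphatic sulfur bridging two carbons with no H on the sulfur — a thioether.
The closest candidate here is a thiol (-SH), but the sulfur has H1, not H0 bridging two carbons. No other fragment satisfies the full query, so there is no match.

No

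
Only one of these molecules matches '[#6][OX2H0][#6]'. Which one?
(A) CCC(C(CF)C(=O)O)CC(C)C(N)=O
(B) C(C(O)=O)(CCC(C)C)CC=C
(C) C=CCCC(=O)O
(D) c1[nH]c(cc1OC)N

D

[#6][OX2H0][#6] describes an aliphatic oxygen bridging two carbons with no H on the oxygen (an ether).
(A) has a carboxylic acid group (-C(=O)OH) but the -OH oxygen has H1; the =O is OX1, not OX2.
(B) has a carboxylic acid group (-C(=O)OH) but the -OH oxygen has H1; the =O is OX1, not OX2.
(C) has a carboxylic acid group (-C(=O)OH) but the -OH oxygen has H1; the =O is OX1, not OX2.
(D) contains a methoxy ether (-OCH3), which satisfies every atom and bond constraint.
So the answer is (D).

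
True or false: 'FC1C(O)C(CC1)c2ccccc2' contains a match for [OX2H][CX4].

True

The pattern [OX2H][CX4] describes a hydroxyl oxygen bound to an sp3 (X4) carbon — an aliphatic alcohol.
The molecule carries a hydroxyl group (-OH), whose atoms satisfy every constraint of the query, so the pattern matches.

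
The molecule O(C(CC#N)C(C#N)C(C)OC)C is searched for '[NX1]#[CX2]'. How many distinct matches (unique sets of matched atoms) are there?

2

[NX1]#[CX2] is the SMARTS for a nitrile: a nitrogen triple-bonded to a two-connected carbon.
The molecule carries 2 separate instances of a nitrile (-C#N) meeting every constraint; each maps to a distinct set of atoms, giving 2 matches.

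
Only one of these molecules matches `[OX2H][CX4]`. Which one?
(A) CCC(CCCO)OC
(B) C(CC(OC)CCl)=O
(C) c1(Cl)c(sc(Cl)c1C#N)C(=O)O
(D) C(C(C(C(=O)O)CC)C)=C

A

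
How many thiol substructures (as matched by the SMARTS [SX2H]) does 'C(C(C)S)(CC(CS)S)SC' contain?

[SX2H] is the SMARTS for a thiol: an aliphatic sulfur with two connections, one being H.
The molecule carries 3 separate instances of a thiol (-SH) meeting every constraint; each maps to a distinct set of atoms, giving 3 matches.

3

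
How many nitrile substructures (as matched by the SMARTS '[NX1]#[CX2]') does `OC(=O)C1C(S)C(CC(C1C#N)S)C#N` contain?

2

[NX1]#[CX2] is the SMARTS for a nitrile: a nitrogen triple-bonded to a two-connected carbon.
The molecule carries 2 separate instances of a nitrile (-C#N) meeting every constraint; each maps to a distinct set of atoms, giving 2 matches.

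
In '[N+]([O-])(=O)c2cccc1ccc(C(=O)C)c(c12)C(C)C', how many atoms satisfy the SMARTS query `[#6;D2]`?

5

The query [#6;D2] means: any carbon bonded to exactly two heavy atoms.
Check the 19 heavy atoms by environment: 5× c (aromatic, D3) → no; 5× c (aromatic, D2) → match; 2× C (D3) → no; 3× C (D1) → no; 1× N (charge +1, D3) → no; 1× O (charge -1, D1) → no; 2× O (D1) → no.
That gives 5 matching atoms.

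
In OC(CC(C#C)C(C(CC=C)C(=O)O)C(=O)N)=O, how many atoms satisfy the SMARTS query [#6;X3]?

5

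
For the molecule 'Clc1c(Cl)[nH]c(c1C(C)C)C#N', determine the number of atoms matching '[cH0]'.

4

The query [cH0] means: aromatic carbon with no attached hydrogen (substituted or ring-fusion).
Check the 12 heavy atoms by environment: 1× n (aromatic, H1) → no; 4× c (aromatic, H0) → match; 1× C (H0) → no; 1× N (H0) → no; 1× C (H1) → no; 2× C (H3) → no; 2× Cl (H0) → no.
That gives 4 matching atoms.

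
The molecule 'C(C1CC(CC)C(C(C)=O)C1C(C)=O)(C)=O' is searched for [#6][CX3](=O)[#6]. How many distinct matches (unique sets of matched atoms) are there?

3

[#6][CX3](=O)[#6] is the SMARTS for a ketone: a carbonyl carbon (no H) flanked by two carbons.
The molecule carries 3 separate instances of an acetyl/ketone group (-C(=O)CH3) meeting every constraint; each maps to a distinct set of atoms, giving 3 matches.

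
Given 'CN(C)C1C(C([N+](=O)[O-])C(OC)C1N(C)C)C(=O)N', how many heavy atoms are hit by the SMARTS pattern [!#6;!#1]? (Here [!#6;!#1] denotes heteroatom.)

8

Check the 19 heavy atoms by environment: 11× C → no; 3× N → match; 1× N (charge +1) → match; 1× O (charge -1) → match; 3× O → match.
Summing the matching environments: 3 + 1 + 1 + 3 = 8 matching atoms.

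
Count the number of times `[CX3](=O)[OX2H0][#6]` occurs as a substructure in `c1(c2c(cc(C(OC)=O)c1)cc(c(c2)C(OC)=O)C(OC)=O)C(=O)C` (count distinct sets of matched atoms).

[CX3](=O)[OX2H0][#6] is the SMARTS for an ester: a carbonyl carbon bonded to an oxygen that is itself bonded to carbon (no H on that O).
The molecule carries 3 separate instances of a methyl-ester group (-C(=O)OCH3) meeting every constraint; each maps to a distinct set of atoms, giving 3 matches.

3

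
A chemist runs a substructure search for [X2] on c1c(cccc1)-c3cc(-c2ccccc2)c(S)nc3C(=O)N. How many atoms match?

2

The query [X2] means: any atom with exactly two total connections (bonds + H).
Check the 22 heavy atoms by environment: 1× n (aromatic, X2) → match; 17× c (aromatic, X3) → no; 1× C (X3) → no; 1× O (X1) → no; 1× N (X3) → no; 1× S (X2) → match.
Summing the matching environments: 1 + 1 = 2 matching atoms.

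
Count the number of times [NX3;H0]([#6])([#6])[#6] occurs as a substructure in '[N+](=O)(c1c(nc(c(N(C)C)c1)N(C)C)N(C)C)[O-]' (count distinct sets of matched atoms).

[NX3;H0]([#6])([#6])[#6] is the SMARTS for a tertiary amine: a trivalent nitrogen with no H, bonded to three carbons.
The molecule carries 3 separate instances of a dimethylamino group (-N(CH3)2) meeting every constraint; each maps to a distinct set of atoms, giving 3 matches.

3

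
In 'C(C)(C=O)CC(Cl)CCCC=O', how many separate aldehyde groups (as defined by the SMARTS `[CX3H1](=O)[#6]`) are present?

2

[CX3H1](=O)[#6] is the SMARTS for an aldehyde: an sp2 carbon with one H, double-bonded to O and single-bonded to carbon.
The molecule carries 2 separate instances of an aldehyde (-CHO) meeting every constraint; each maps to a distinct set of atoms, giving 2 matches.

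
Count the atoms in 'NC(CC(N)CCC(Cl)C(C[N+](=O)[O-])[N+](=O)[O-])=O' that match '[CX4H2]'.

The query [CX4H2] means: sp3 carbon (X4) with exactly two hydrogens.
Check the 18 heavy atoms by environment: 4× C (H2, X4) → match; 3× C (H1, X4) → no; 2× N (charge +1, H0, X3) → no; 2× O (charge -1, H0, X1) → no; 3× O (H0, X1) → no; 2× N (H2, X3) → no; 1× Cl (H0, X1) → no; 1× C (H0, X3) → no.
That gives 4 matching atoms.

4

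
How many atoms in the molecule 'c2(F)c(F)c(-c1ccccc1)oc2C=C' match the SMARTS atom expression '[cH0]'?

5

Check the 15 heavy atoms by environment: 1× o (aromatic, H0) → no; 5× c (aromatic, H0) → match; 1× C (H1) → no; 1× C (H2) → no; 2× F (H0) → no; 5× c (aromatic, H1) → no.
That gives 5 matching atoms.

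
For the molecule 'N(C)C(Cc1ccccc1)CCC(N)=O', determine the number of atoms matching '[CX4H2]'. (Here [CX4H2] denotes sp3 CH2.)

The query [CX4H2] means: sp3 carbon (X4) with exactly two hydrogens.
Check the 15 heavy atoms by environment: 3× C (H2, X4) → match; 1× C (H1, X4) → no; 1× N (H1, X3) → no; 1× C (H3, X4) → no; 1× c (aromatic, H0, X3) → no; 5× c (aromatic, H1, X3) → no; 1× C (H0, X3) → no; 1× O (H0, X1) → no; 1× N (H2, X3) → no.
That gives 3 matching atoms.

3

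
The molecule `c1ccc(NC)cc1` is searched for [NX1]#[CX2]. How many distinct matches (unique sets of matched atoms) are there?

0

[NX1]#[CX2] is the SMARTS for a nitrile: a nitrogen triple-bonded to a two-connected carbon.
No fragment in the molecule satisfies every constraint, giving 0 matches.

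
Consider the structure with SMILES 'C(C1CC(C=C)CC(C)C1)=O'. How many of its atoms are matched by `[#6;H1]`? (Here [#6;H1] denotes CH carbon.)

5

Check the 11 heavy atoms by environment: 5× C (H1) → match; 4× C (H2) → no; 1× O (H0) → no; 1× C (H3) → no.
That gives 5 matching atoms.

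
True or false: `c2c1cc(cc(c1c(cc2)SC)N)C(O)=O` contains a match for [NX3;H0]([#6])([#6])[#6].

False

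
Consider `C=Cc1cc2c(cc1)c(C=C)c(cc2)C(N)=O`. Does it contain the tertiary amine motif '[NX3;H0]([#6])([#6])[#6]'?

No

The pattern [NX3;H0]([#6])([#6])[#6] describes a trivalent nitrogen with no H, bonded to three carbons — a tertiary amine.
The closest candidate here is a primary amide (-C(=O)NH2), but the amide nitrogen has H2 and only one carbon neighbour. No other fragment satisfies the full query, so there is no match.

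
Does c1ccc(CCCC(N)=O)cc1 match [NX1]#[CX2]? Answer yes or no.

No

The pattern [NX1]#[CX2] describes a nitrogen triple-bonded to a two-connected carbon — a nitrile.
The closest candidate here is a primary amide (-C(=O)NH2), but the nitrogen is NX3, not NX1. No other fragment satisfies the full query, so there is no match.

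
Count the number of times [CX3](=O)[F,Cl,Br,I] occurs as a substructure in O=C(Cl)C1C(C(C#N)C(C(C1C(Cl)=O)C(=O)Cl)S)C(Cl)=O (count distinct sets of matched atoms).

[CX3](=O)[F,Cl,Br,I] is the SMARTS for an acyl halide: a carbonyl carbon bonded to a halogen.
The molecule carries 4 separate instances of an acyl chloride (-C(=O)Cl) meeting every constraint; each maps to a distinct set of atoms, giving 4 matches.

4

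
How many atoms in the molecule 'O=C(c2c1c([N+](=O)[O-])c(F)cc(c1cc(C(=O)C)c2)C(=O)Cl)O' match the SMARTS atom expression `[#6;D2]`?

3

Check the 23 heavy atoms by environment: 7× c (aromatic, D3) → no; 3× c (aromatic, D2) → match; 1× F (D1) → no; 3× C (D3) → no; 5× O (D1) → no; 1× Cl (D1) → no; 1× C (D1) → no; 1× N (charge +1, D3) → no; 1× O (charge -1, D1) → no.
That gives 3 matching atoms.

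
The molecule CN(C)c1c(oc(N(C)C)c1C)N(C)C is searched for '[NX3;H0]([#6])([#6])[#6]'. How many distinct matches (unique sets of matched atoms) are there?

[NX3;H0]([#6])([#6])[#6] is the SMARTS for a tertiary amine: a trivalent nitrogen with no H, bonded to three carbons.
The molecule carries 3 separate instances of a dimethylamino group (-N(CH3)2) meeting every constraint; each maps to a distinct set of atoms, giving 3 matches.

3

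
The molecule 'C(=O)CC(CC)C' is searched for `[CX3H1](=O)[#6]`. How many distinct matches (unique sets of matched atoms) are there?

[CX3H1](=O)[#6] is the SMARTS for an aldehyde: an sp2 carbon with one H, double-bonded to O and single-bonded to carbon.
Exactly one fragment in the molecule meets all constraints, giving 1 match.

1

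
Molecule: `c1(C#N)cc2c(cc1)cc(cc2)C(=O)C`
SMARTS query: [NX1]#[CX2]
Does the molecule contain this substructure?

The pattern [NX1]#[CX2] describes a nitrogen triple-bonded to a two-connected carbon — a nitrile.
The molecule carries a nitrile (-C#N), whose atoms satisfy every constraint of the query, so the pattern matches.

Yes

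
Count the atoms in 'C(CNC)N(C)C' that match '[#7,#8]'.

2

The query [#7,#8] means: nitrogen or oxygen (comma = OR).
Check the 7 heavy atoms by environment: 5× C → no; 2× N → match.
That gives 2 matching atoms.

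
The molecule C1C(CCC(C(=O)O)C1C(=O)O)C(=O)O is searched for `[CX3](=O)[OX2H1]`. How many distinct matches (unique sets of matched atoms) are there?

3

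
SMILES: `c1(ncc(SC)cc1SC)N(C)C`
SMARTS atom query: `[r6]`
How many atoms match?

6

Check the 13 heavy atoms by environment: 1× n (aromatic, in 6-ring) → match; 5× c (aromatic, in 6-ring) → match; 1× N (acyclic) → no; 4× C (acyclic) → no; 2× S (acyclic) → no.
Summing the matching environments: 1 + 5 = 6 matching atoms.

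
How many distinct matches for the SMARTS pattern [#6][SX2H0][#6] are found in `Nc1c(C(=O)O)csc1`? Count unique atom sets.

[#6][SX2H0][#6] is the SMARTS for a thioether: an aliphatic sulfur bridging two carbons with no H on the sulfur.
No fragment in the molecule satisfies every constraint, giving 0 matches.

0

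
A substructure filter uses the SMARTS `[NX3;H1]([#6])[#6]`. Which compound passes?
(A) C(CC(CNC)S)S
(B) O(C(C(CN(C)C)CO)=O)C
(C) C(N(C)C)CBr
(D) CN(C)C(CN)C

A

[NX3;H1]([#6])[#6] describes a trivalent nitrogen with one H, bonded to two carbons (a secondary amine).
(A) contains an N-methylamino group (-NHCH3), which satisfies every atom and bond constraint.
(B) has a dimethylamino group (-N(CH3)2) but the nitrogen has H0, not H1.
(C) has a dimethylamino group (-N(CH3)2) but the nitrogen has H0, not H1.
(D) has a dimethylamino group (-N(CH3)2) but the nitrogen has H0, not H1.
So the answer is (A).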